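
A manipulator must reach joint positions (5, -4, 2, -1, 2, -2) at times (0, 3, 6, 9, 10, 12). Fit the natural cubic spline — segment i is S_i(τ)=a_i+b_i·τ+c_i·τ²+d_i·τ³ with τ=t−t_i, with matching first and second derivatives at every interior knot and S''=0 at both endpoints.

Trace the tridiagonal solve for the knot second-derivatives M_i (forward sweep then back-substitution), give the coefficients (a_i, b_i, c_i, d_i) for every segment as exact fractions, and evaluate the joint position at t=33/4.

  seg 0: a=5 b=-2977/633 c=0 d=1078/5697
  seg 1: a=-4 b=257/633 c=1078/633 d=-2225/5697
  seg 2: a=2 b=50/633 c=-1147/633 d=2758/5697
  seg 3: a=-1 b=1442/633 c=537/211 d=-1154/633
  seg 4: a=2 b=1202/633 c=-617/211 d=617/1266
S(33/4) = -10001/6752

Δ: Δ0=-3, Δ1=2, Δ2=-1, Δ3=3, Δ4=-2
row 1: diag=12, rhs=30; c'=1/4, d'=5/2
row 2: denom=12−3·1/4=45/4; d'=(-18−3·5/2)/(45/4)=-34/15
row 3: denom=8−3·4/15=36/5; d'=(24−3·-34/15)/(36/5)=77/18
row 4: denom=6−1·5/36=211/36; d'=(-30−1·77/18)/(211/36)=-1234/211
back: M4=-1234/211
back: M3=77/18−5/36·-1234/211=1074/211
back: M2=-34/15−4/15·1074/211=-2294/633
back: M1=5/2−1/4·-2294/633=2156/633
M: M0=0, M1=2156/633, M2=-2294/633, M3=1074/211, M4=-1234/211, M5=0
seg 0: a=5, c=M0/2=0, d=(M1−M0)/(6·3)=1078/5697, b=Δ0−h0·(2M0+M1)/6=-2977/633
seg 1: a=-4, c=M1/2=1078/633, d=(M2−M1)/(6·3)=-2225/5697, b=Δ1−h1·(2M1+M2)/6=257/633
seg 2: a=2, c=M2/2=-1147/633, d=(M3−M2)/(6·3)=2758/5697, b=Δ2−h2·(2M2+M3)/6=50/633
seg 3: a=-1, c=M3/2=537/211, d=(M4−M3)/(6·1)=-1154/633, b=Δ3−h3·(2M3+M4)/6=1442/633
seg 4: a=2, c=M4/2=-617/211, d=(M5−M4)/(6·2)=617/1266, b=Δ4−h4·(2M4+M5)/6=1202/633
t_q=33/4 → seg 2, τ=9/4; S=2+50/633·τ+-1147/633·τ²+2758/5697·τ³=-10001/6752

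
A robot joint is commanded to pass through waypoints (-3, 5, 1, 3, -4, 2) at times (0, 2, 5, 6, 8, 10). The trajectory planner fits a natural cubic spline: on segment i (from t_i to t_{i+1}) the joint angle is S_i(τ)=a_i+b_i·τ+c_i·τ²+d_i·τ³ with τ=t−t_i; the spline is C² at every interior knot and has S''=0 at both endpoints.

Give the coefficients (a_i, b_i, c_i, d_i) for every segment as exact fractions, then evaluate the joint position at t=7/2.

  seg 0: a=-3 b=25601/4566 c=0 d=-7337/18264
  seg 1: a=5 b=1795/2283 c=-7337/3044 d=15559/27396
  seg 2: a=1 b=15145/9132 c=4111/1522 d=-21547/9132
  seg 3: a=3 b=-41/2283 c=-13325/3044 d=6019/4566
  seg 4: a=-4 b=-3902/2283 c=10751/3044 d=-10751/18264
S(7/2) = 65091/24352

Δ: Δ0=4, Δ1=-4/3, Δ2=2, Δ3=-7/2, Δ4=3
row 1: diag=10, rhs=-32; c'=3/10, d'=-16/5
row 2: denom=8−3·3/10=71/10; d'=(20−3·-16/5)/(71/10)=296/71
row 3: denom=6−1·10/71=416/71; d'=(-33−1·296/71)/(416/71)=-203/32
row 4: denom=8−2·71/208=761/104; d'=(39−2·-203/32)/(761/104)=10751/1522
back: M4=10751/1522
back: M3=-203/32−71/208·10751/1522=-13325/1522
back: M2=296/71−10/71·-13325/1522=4111/761
back: M1=-16/5−3/10·4111/761=-7337/1522
M: M0=0, M1=-7337/1522, M2=4111/761, M3=-13325/1522, M4=10751/1522, M5=0
seg 0: a=-3, c=M0/2=0, d=(M1−M0)/(6·2)=-7337/18264, b=Δ0−h0·(2M0+M1)/6=25601/4566
seg 1: a=5, c=M1/2=-7337/3044, d=(M2−M1)/(6·3)=15559/27396, b=Δ1−h1·(2M1+M2)/6=1795/2283
seg 2: a=1, c=M2/2=4111/1522, d=(M3−M2)/(6·1)=-21547/9132, b=Δ2−h2·(2M2+M3)/6=15145/9132
seg 3: a=3, c=M3/2=-13325/3044, d=(M4−M3)/(6·2)=6019/4566, b=Δ3−h3·(2M3+M4)/6=-41/2283
seg 4: a=-4, c=M4/2=10751/3044, d=(M5−M4)/(6·2)=-10751/18264, b=Δ4−h4·(2M4+M5)/6=-3902/2283
t_q=7/2 → seg 1, τ=3/2; S=5+1795/2283·τ+-7337/3044·τ²+15559/27396·τ³=65091/24352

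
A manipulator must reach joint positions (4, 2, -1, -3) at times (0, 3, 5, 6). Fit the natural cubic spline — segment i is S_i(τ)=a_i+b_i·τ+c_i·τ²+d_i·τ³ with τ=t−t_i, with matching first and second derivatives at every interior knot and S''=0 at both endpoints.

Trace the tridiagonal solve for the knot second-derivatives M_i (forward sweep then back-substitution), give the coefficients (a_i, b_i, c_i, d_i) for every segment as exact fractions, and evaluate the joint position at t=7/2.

  seg 0: a=4 b=-19/42 c=0 d=-1/42
  seg 1: a=2 b=-23/21 c=-3/14 d=1/168
  seg 2: a=-1 b=-79/42 c=-5/28 d=5/84
S(7/2) = 627/448

Δ: Δ0=-2/3, Δ1=-3/2, Δ2=-2
row 1: diag=10, rhs=-5; c'=1/5, d'=-1/2
row 2: denom=6−2·1/5=28/5; d'=(-3−2·-1/2)/(28/5)=-5/14
back: M2=-5/14
back: M1=-1/2−1/5·-5/14=-3/7
M: M0=0, M1=-3/7, M2=-5/14, M3=0
seg 0: a=4, c=M0/2=0, d=(M1−M0)/(6·3)=-1/42, b=Δ0−h0·(2M0+M1)/6=-19/42
seg 1: a=2, c=M1/2=-3/14, d=(M2−M1)/(6·2)=1/168, b=Δ1−h1·(2M1+M2)/6=-23/21
seg 2: a=-1, c=M2/2=-5/28, d=(M3−M2)/(6·1)=5/84, b=Δ2−h2·(2M2+M3)/6=-79/42
t_q=7/2 → seg 1, τ=1/2; S=2+-23/21·τ+-3/14·τ²+1/168·τ³=627/448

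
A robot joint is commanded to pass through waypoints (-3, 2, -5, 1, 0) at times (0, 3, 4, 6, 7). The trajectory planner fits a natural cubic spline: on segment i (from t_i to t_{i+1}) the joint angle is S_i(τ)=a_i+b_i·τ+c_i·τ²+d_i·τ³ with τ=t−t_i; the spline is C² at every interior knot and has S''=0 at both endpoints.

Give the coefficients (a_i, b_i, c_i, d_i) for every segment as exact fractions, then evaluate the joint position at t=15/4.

  seg 0: a=-3 b=2179/375 c=0 d=-518/1125
  seg 1: a=2 b=-2483/375 c=-518/125 d=1412/375
  seg 2: a=-5 b=-271/75 c=894/125 d=-721/375
  seg 3: a=1 b=721/375 c=-548/125 d=548/375
S(15/4) = -7417/2000

Δ: Δ0=5/3, Δ1=-7, Δ2=3, Δ3=-1
row 1: diag=8, rhs=-52; c'=1/8, d'=-13/2
row 2: denom=6−1·1/8=47/8; d'=(60−1·-13/2)/(47/8)=532/47
row 3: denom=6−2·16/47=250/47; d'=(-24−2·532/47)/(250/47)=-1096/125
back: M3=-1096/125
back: M2=532/47−16/47·-1096/125=1788/125
back: M1=-13/2−1/8·1788/125=-1036/125
M: M0=0, M1=-1036/125, M2=1788/125, M3=-1096/125, M4=0
seg 0: a=-3, c=M0/2=0, d=(M1−M0)/(6·3)=-518/1125, b=Δ0−h0·(2M0+M1)/6=2179/375
seg 1: a=2, c=M1/2=-518/125, d=(M2−M1)/(6·1)=1412/375, b=Δ1−h1·(2M1+M2)/6=-2483/375
seg 2: a=-5, c=M2/2=894/125, d=(M3−M2)/(6·2)=-721/375, b=Δ2−h2·(2M2+M3)/6=-271/75
seg 3: a=1, c=M3/2=-548/125, d=(M4−M3)/(6·1)=548/375, b=Δ3−h3·(2M3+M4)/6=721/375
t_q=15/4 → seg 1, τ=3/4; S=2+-2483/375·τ+-518/125·τ²+1412/375·τ³=-7417/2000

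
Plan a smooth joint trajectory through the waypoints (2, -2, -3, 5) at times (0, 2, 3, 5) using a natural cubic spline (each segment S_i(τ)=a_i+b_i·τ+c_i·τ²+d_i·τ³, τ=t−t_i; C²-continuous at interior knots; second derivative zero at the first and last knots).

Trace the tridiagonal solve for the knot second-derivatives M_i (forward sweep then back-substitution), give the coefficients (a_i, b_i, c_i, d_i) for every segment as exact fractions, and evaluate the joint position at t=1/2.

  seg 0: a=2 b=-72/35 c=0 d=1/70
  seg 1: a=-2 b=-66/35 c=3/35 d=4/5
  seg 2: a=-3 b=24/35 c=87/35 d=-29/70
S(1/2) = 109/112

Δ: Δ0=-2, Δ1=-1, Δ2=4
row 1: diag=6, rhs=6; c'=1/6, d'=1
row 2: denom=6−1·1/6=35/6; d'=(30−1·1)/(35/6)=174/35
back: M2=174/35
back: M1=1−1/6·174/35=6/35
M: M0=0, M1=6/35, M2=174/35, M3=0
seg 0: a=2, c=M0/2=0, d=(M1−M0)/(6·2)=1/70, b=Δ0−h0·(2M0+M1)/6=-72/35
seg 1: a=-2, c=M1/2=3/35, d=(M2−M1)/(6·1)=4/5, b=Δ1−h1·(2M1+M2)/6=-66/35
seg 2: a=-3, c=M2/2=87/35, d=(M3−M2)/(6·2)=-29/70, b=Δ2−h2·(2M2+M3)/6=24/35
t_q=1/2 → seg 0, τ=1/2; S=2+-72/35·τ+0·τ²+1/70·τ³=109/112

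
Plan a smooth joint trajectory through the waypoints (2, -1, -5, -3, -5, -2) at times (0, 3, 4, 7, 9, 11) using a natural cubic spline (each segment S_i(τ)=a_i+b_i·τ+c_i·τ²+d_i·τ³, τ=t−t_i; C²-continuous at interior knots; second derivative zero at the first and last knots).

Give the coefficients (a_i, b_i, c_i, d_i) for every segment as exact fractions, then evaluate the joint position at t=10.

  seg 0: a=2 b=1841/4212 c=0 d=-6053/37908
  seg 1: a=-1 b=-8159/2106 c=-6053/4212 d=1841/1404
  seg 2: a=-5 b=-11855/4212 c=2629/1053 d=-16885/37908
  seg 3: a=-3 b=293/2106 c=-2123/1404 d=1985/4212
  seg 4: a=-5 b=-535/2106 c=1847/1404 d=-1847/8424
S(10) = -11675/2808

Δ: Δ0=-1, Δ1=-4, Δ2=2/3, Δ3=-1, Δ4=3/2
row 1: diag=8, rhs=-18; c'=1/8, d'=-9/4
row 2: denom=8−1·1/8=63/8; d'=(28−1·-9/4)/(63/8)=242/63
row 3: denom=10−3·8/21=62/7; d'=(-10−3·242/63)/(62/7)=-226/93
row 4: denom=8−2·7/31=234/31; d'=(15−2·-226/93)/(234/31)=1847/702
back: M4=1847/702
back: M3=-226/93−7/31·1847/702=-2123/702
back: M2=242/63−8/21·-2123/702=5258/1053
back: M1=-9/4−1/8·5258/1053=-6053/2106
M: M0=0, M1=-6053/2106, M2=5258/1053, M3=-2123/702, M4=1847/702, M5=0
seg 0: a=2, c=M0/2=0, d=(M1−M0)/(6·3)=-6053/37908, b=Δ0−h0·(2M0+M1)/6=1841/4212
seg 1: a=-1, c=M1/2=-6053/4212, d=(M2−M1)/(6·1)=1841/1404, b=Δ1−h1·(2M1+M2)/6=-8159/2106
seg 2: a=-5, c=M2/2=2629/1053, d=(M3−M2)/(6·3)=-16885/37908, b=Δ2−h2·(2M2+M3)/6=-11855/4212
seg 3: a=-3, c=M3/2=-2123/1404, d=(M4−M3)/(6·2)=1985/4212, b=Δ3−h3·(2M3+M4)/6=293/2106
seg 4: a=-5, c=M4/2=1847/1404, d=(M5−M4)/(6·2)=-1847/8424, b=Δ4−h4·(2M4+M5)/6=-535/2106
t_q=10 → seg 4, τ=1; S=-5+-535/2106·τ+1847/1404·τ²+-1847/8424·τ³=-11675/2808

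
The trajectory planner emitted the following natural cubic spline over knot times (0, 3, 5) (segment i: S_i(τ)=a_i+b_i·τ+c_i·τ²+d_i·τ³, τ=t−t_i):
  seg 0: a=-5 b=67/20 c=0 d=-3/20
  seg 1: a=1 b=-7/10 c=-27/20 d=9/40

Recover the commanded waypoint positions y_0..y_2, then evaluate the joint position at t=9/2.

y_0 = S_0(0) = a_0 = -5
y_1 = S_1(0) = a_1 = 1
y_2 = S_1(2) = -4
t_q=9/2 is in segment 1 (τ=3/2); S_1(τ)=-149/64

y_0=-5 y_1=1 y_2=-4
S(9/2) = -149/64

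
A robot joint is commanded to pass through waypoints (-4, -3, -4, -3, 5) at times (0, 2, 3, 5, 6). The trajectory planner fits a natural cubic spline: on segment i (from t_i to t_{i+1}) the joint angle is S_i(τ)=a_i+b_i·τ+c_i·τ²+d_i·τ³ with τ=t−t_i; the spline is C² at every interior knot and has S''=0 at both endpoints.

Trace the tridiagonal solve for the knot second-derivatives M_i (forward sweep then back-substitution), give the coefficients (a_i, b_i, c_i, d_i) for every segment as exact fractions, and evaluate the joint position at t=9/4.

Δ: Δ0=1/2, Δ1=-1, Δ2=1/2, Δ3=8
row 1: diag=6, rhs=-9; c'=1/6, d'=-3/2
row 2: denom=6−1·1/6=35/6; d'=(9−1·-3/2)/(35/6)=9/5
row 3: denom=6−2·12/35=186/35; d'=(45−2·9/5)/(186/35)=483/62
back: M3=483/62
back: M2=9/5−12/35·483/62=-27/31
back: M1=-3/2−1/6·-27/31=-42/31
M: M0=0, M1=-42/31, M2=-27/31, M3=483/62, M4=0
seg 0: a=-4, c=M0/2=0, d=(M1−M0)/(6·2)=-7/62, b=Δ0−h0·(2M0+M1)/6=59/62
seg 1: a=-3, c=M1/2=-21/31, d=(M2−M1)/(6·1)=5/62, b=Δ1−h1·(2M1+M2)/6=-25/62
seg 2: a=-4, c=M2/2=-27/62, d=(M3−M2)/(6·2)=179/248, b=Δ2−h2·(2M2+M3)/6=-47/31
seg 3: a=-3, c=M3/2=483/124, d=(M4−M3)/(6·1)=-161/124, b=Δ3−h3·(2M3+M4)/6=335/62
t_q=9/4 → seg 1, τ=1/4; S=-3+-25/62·τ+-21/31·τ²+5/62·τ³=-12467/3968

  seg 0: a=-4 b=59/62 c=0 d=-7/62
  seg 1: a=-3 b=-25/62 c=-21/31 d=5/62
  seg 2: a=-4 b=-47/31 c=-27/62 d=179/248
  seg 3: a=-3 b=335/62 c=483/124 d=-161/124
S(9/4) = -12467/3968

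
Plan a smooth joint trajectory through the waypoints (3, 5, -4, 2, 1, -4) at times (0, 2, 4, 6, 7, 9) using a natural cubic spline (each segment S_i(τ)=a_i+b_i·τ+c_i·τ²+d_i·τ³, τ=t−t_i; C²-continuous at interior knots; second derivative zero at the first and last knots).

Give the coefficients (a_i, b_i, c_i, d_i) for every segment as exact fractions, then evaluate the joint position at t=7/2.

Δ: Δ0=1, Δ1=-9/2, Δ2=3, Δ3=-1, Δ4=-5/2
row 1: diag=8, rhs=-33; c'=1/4, d'=-33/8
row 2: denom=8−2·1/4=15/2; d'=(45−2·-33/8)/(15/2)=71/10
row 3: denom=6−2·4/15=82/15; d'=(-24−2·71/10)/(82/15)=-573/82
row 4: denom=6−1·15/82=477/82; d'=(-9−1·-573/82)/(477/82)=-55/159
back: M4=-55/159
back: M3=-573/82−15/82·-55/159=-367/53
back: M2=71/10−4/15·-367/53=2845/318
back: M1=-33/8−1/4·2845/318=-2023/318
M: M0=0, M1=-2023/318, M2=2845/318, M3=-367/53, M4=-55/159, M5=0
seg 0: a=3, c=M0/2=0, d=(M1−M0)/(6·2)=-2023/3816, b=Δ0−h0·(2M0+M1)/6=2977/954
seg 1: a=5, c=M1/2=-2023/636, d=(M2−M1)/(6·2)=1217/954, b=Δ1−h1·(2M1+M2)/6=-1546/477
seg 2: a=-4, c=M2/2=2845/636, d=(M3−M2)/(6·2)=-5047/3816, b=Δ2−h2·(2M2+M3)/6=-313/477
seg 3: a=2, c=M3/2=-367/106, d=(M4−M3)/(6·1)=523/477, b=Δ3−h3·(2M3+M4)/6=1303/954
seg 4: a=1, c=M4/2=-55/318, d=(M5−M4)/(6·2)=55/1908, b=Δ4−h4·(2M4+M5)/6=-2165/954
t_q=7/2 → seg 1, τ=3/2; S=5+-1546/477·τ+-2023/636·τ²+1217/954·τ³=-3451/1272

  seg 0: a=3 b=2977/954 c=0 d=-2023/3816
  seg 1: a=5 b=-1546/477 c=-2023/636 d=1217/954
  seg 2: a=-4 b=-313/477 c=2845/636 d=-5047/3816
  seg 3: a=2 b=1303/954 c=-367/106 d=523/477
  seg 4: a=1 b=-2165/954 c=-55/318 d=55/1908
S(7/2) = -3451/1272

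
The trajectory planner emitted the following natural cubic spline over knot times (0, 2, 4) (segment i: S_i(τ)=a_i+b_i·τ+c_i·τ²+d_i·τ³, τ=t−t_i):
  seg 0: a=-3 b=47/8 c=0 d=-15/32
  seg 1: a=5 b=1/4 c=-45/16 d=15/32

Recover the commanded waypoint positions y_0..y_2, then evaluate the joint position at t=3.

y_0=-3 y_1=5 y_2=-2
S(3) = 93/32

y_0 = S_0(0) = a_0 = -3
y_1 = S_1(0) = a_1 = 5
y_2 = S_1(2) = -2
t_q=3 is in segment 1 (τ=1); S_1(τ)=93/32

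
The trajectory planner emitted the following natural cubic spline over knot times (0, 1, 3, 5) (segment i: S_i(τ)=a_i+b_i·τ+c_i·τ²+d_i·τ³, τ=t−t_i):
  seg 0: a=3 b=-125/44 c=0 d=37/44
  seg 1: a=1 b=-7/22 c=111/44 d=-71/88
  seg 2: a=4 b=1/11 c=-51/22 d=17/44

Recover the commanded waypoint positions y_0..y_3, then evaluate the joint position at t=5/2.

y_0=3 y_1=1 y_2=4 y_3=-2
S(5/2) = 2447/704

y_0 = S_0(0) = a_0 = 3
y_1 = S_1(0) = a_1 = 1
y_2 = S_2(0) = a_2 = 4
y_3 = S_2(2) = -2
t_q=5/2 is in segment 1 (τ=3/2); S_1(τ)=2447/704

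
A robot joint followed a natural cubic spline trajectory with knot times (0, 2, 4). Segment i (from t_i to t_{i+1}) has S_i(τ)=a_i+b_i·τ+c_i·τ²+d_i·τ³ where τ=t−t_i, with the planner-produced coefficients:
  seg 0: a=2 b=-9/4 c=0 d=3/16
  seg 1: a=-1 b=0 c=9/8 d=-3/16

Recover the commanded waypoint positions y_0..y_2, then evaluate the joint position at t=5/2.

y_0 = S_0(0) = a_0 = 2
y_1 = S_1(0) = a_1 = -1
y_2 = S_1(2) = 2
t_q=5/2 is in segment 1 (τ=1/2); S_1(τ)=-95/128

y_0=2 y_1=-1 y_2=2
S(5/2) = -95/128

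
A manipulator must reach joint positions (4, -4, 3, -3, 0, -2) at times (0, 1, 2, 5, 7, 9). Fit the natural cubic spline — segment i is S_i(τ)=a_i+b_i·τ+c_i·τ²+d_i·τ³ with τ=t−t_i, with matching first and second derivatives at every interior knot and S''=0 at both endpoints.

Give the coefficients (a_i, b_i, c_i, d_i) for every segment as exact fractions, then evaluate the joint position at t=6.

Δ: Δ0=-8, Δ1=7, Δ2=-2, Δ3=3/2, Δ4=-1
row 1: diag=4, rhs=90; c'=1/4, d'=45/2
row 2: denom=8−1·1/4=31/4; d'=(-54−1·45/2)/(31/4)=-306/31
row 3: denom=10−3·12/31=274/31; d'=(21−3·-306/31)/(274/31)=1569/274
row 4: denom=8−2·31/137=1034/137; d'=(-15−2·1569/274)/(1034/137)=-1812/517
back: M4=-1812/517
back: M3=1569/274−31/137·-1812/517=6741/1034
back: M2=-306/31−12/31·6741/1034=-6408/517
back: M1=45/2−1/4·-6408/517=26469/1034
M: M0=0, M1=26469/1034, M2=-6408/517, M3=6741/1034, M4=-1812/517, M5=0
seg 0: a=4, c=M0/2=0, d=(M1−M0)/(6·1)=8823/2068, b=Δ0−h0·(2M0+M1)/6=-25367/2068
seg 1: a=-4, c=M1/2=26469/2068, d=(M2−M1)/(6·1)=-13095/2068, b=Δ1−h1·(2M1+M2)/6=551/1034
seg 2: a=3, c=M2/2=-3204/517, d=(M3−M2)/(6·3)=2173/2068, b=Δ2−h2·(2M2+M3)/6=14755/2068
seg 3: a=-3, c=M3/2=6741/2068, d=(M4−M3)/(6·2)=-3455/4136, b=Δ3−h3·(2M3+M4)/6=-1735/1034
seg 4: a=0, c=M4/2=-906/517, d=(M5−M4)/(6·2)=151/517, b=Δ4−h4·(2M4+M5)/6=691/517
t_q=6 → seg 3, τ=1; S=-3+-1735/1034·τ+6741/2068·τ²+-3455/4136·τ³=-9321/4136

  seg 0: a=4 b=-25367/2068 c=0 d=8823/2068
  seg 1: a=-4 b=551/1034 c=26469/2068 d=-13095/2068
  seg 2: a=3 b=14755/2068 c=-3204/517 d=2173/2068
  seg 3: a=-3 b=-1735/1034 c=6741/2068 d=-3455/4136
  seg 4: a=0 b=691/517 c=-906/517 d=151/517
S(6) = -9321/4136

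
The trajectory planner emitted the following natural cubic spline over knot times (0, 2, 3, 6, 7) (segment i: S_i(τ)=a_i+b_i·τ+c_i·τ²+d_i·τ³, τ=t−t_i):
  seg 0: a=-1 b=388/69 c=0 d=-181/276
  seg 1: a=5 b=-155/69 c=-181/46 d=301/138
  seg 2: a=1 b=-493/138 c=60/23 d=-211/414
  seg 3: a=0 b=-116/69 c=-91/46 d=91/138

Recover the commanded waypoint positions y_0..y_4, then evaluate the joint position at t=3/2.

y_0 = S_0(0) = a_0 = -1
y_1 = S_1(0) = a_1 = 5
y_2 = S_2(0) = a_2 = 1
y_3 = S_3(0) = a_3 = 0
y_4 = S_3(1) = -3
t_q=3/2 is in segment 0 (τ=3/2); S_0(τ)=3843/736

y_0=-1 y_1=5 y_2=1 y_3=0 y_4=-3
S(3/2) = 3843/736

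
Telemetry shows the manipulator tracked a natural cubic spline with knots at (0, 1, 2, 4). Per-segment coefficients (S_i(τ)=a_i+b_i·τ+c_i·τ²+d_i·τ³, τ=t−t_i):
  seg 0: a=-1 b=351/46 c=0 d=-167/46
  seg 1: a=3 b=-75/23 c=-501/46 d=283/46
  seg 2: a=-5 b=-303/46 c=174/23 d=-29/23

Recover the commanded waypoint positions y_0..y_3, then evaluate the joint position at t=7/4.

y_0 = S_0(0) = a_0 = -1
y_1 = S_1(0) = a_1 = 3
y_2 = S_2(0) = a_2 = -5
y_3 = S_2(2) = 2
t_q=7/4 is in segment 1 (τ=3/4); S_1(τ)=-381/128

y_0=-1 y_1=3 y_2=-5 y_3=2
S(7/4) = -381/128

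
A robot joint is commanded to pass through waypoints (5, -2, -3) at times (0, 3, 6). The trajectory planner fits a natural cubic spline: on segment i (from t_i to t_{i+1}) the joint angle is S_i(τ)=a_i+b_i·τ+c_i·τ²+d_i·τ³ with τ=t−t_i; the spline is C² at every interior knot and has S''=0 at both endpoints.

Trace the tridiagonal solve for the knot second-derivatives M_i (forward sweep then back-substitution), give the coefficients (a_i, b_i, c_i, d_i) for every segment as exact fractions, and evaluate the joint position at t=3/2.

Δ: Δ0=-7/3, Δ1=-1/3
row 1: diag=12, rhs=12; c'=1/4, d'=1
back: M1=1
M: M0=0, M1=1, M2=0
seg 0: a=5, c=M0/2=0, d=(M1−M0)/(6·3)=1/18, b=Δ0−h0·(2M0+M1)/6=-17/6
seg 1: a=-2, c=M1/2=1/2, d=(M2−M1)/(6·3)=-1/18, b=Δ1−h1·(2M1+M2)/6=-4/3
t_q=3/2 → seg 0, τ=3/2; S=5+-17/6·τ+0·τ²+1/18·τ³=15/16

  seg 0: a=5 b=-17/6 c=0 d=1/18
  seg 1: a=-2 b=-4/3 c=1/2 d=-1/18
S(3/2) = 15/16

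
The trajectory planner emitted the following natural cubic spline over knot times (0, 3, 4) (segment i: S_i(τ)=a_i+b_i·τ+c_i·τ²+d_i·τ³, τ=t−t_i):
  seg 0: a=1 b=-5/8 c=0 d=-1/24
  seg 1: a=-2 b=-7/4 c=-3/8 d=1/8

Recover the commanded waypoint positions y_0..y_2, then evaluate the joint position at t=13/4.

y_0=1 y_1=-2 y_2=-4
S(13/4) = -1259/512

y_0 = S_0(0) = a_0 = 1
y_1 = S_1(0) = a_1 = -2
y_2 = S_1(1) = -4
t_q=13/4 is in segment 1 (τ=1/4); S_1(τ)=-1259/512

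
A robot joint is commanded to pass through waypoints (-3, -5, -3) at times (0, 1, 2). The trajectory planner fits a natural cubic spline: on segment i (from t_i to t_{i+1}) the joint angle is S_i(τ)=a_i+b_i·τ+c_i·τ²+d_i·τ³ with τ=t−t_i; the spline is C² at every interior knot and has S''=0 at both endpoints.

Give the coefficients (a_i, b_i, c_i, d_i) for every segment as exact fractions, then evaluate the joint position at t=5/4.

Δ: Δ0=-2, Δ1=2
row 1: diag=4, rhs=24; c'=1/4, d'=6
back: M1=6
M: M0=0, M1=6, M2=0
seg 0: a=-3, c=M0/2=0, d=(M1−M0)/(6·1)=1, b=Δ0−h0·(2M0+M1)/6=-3
seg 1: a=-5, c=M1/2=3, d=(M2−M1)/(6·1)=-1, b=Δ1−h1·(2M1+M2)/6=0
t_q=5/4 → seg 1, τ=1/4; S=-5+0·τ+3·τ²+-1·τ³=-309/64

  seg 0: a=-3 b=-3 c=0 d=1
  seg 1: a=-5 b=0 c=3 d=-1
S(5/4) = -309/64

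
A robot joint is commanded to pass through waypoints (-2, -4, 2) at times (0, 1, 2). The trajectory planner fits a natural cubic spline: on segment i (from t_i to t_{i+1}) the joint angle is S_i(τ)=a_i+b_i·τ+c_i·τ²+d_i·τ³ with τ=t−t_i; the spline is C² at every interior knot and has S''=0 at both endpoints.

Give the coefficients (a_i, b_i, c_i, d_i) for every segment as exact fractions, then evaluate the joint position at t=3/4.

Δ: Δ0=-2, Δ1=6
row 1: diag=4, rhs=48; c'=1/4, d'=12
back: M1=12
M: M0=0, M1=12, M2=0
seg 0: a=-2, c=M0/2=0, d=(M1−M0)/(6·1)=2, b=Δ0−h0·(2M0+M1)/6=-4
seg 1: a=-4, c=M1/2=6, d=(M2−M1)/(6·1)=-2, b=Δ1−h1·(2M1+M2)/6=2
t_q=3/4 → seg 0, τ=3/4; S=-2+-4·τ+0·τ²+2·τ³=-133/32

  seg 0: a=-2 b=-4 c=0 d=2
  seg 1: a=-4 b=2 c=6 d=-2
S(3/4) = -133/32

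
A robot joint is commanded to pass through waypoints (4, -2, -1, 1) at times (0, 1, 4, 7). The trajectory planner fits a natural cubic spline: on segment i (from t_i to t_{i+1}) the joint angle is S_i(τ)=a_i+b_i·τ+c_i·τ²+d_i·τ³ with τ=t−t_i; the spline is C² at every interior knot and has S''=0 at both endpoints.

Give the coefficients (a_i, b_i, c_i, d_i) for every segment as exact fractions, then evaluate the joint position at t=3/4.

Δ: Δ0=-6, Δ1=1/3, Δ2=2/3
row 1: diag=8, rhs=38; c'=3/8, d'=19/4
row 2: denom=12−3·3/8=87/8; d'=(2−3·19/4)/(87/8)=-98/87
back: M2=-98/87
back: M1=19/4−3/8·-98/87=150/29
M: M0=0, M1=150/29, M2=-98/87, M3=0
seg 0: a=4, c=M0/2=0, d=(M1−M0)/(6·1)=25/29, b=Δ0−h0·(2M0+M1)/6=-199/29
seg 1: a=-2, c=M1/2=75/29, d=(M2−M1)/(6·3)=-274/783, b=Δ1−h1·(2M1+M2)/6=-124/29
seg 2: a=-1, c=M2/2=-49/87, d=(M3−M2)/(6·3)=49/783, b=Δ2−h2·(2M2+M3)/6=52/29
t_q=3/4 → seg 0, τ=3/4; S=4+-199/29·τ+0·τ²+25/29·τ³=-1453/1856

  seg 0: a=4 b=-199/29 c=0 d=25/29
  seg 1: a=-2 b=-124/29 c=75/29 d=-274/783
  seg 2: a=-1 b=52/29 c=-49/87 d=49/783
S(3/4) = -1453/1856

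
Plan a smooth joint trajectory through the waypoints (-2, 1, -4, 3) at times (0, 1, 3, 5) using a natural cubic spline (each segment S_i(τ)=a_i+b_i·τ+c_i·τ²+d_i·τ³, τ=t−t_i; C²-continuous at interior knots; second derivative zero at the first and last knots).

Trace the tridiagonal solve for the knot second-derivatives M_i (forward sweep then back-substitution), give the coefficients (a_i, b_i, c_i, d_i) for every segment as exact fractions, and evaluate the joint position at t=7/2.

Δ: Δ0=3, Δ1=-5/2, Δ2=7/2
row 1: diag=6, rhs=-33; c'=1/3, d'=-11/2
row 2: denom=8−2·1/3=22/3; d'=(36−2·-11/2)/(22/3)=141/22
back: M2=141/22
back: M1=-11/2−1/3·141/22=-84/11
M: M0=0, M1=-84/11, M2=141/22, M3=0
seg 0: a=-2, c=M0/2=0, d=(M1−M0)/(6·1)=-14/11, b=Δ0−h0·(2M0+M1)/6=47/11
seg 1: a=1, c=M1/2=-42/11, d=(M2−M1)/(6·2)=103/88, b=Δ1−h1·(2M1+M2)/6=5/11
seg 2: a=-4, c=M2/2=141/44, d=(M3−M2)/(6·2)=-47/88, b=Δ2−h2·(2M2+M3)/6=-17/22
t_q=7/2 → seg 2, τ=1/2; S=-4+-17/22·τ+141/44·τ²+-47/88·τ³=-2571/704

  seg 0: a=-2 b=47/11 c=0 d=-14/11
  seg 1: a=1 b=5/11 c=-42/11 d=103/88
  seg 2: a=-4 b=-17/22 c=141/44 d=-47/88
S(7/2) = -2571/704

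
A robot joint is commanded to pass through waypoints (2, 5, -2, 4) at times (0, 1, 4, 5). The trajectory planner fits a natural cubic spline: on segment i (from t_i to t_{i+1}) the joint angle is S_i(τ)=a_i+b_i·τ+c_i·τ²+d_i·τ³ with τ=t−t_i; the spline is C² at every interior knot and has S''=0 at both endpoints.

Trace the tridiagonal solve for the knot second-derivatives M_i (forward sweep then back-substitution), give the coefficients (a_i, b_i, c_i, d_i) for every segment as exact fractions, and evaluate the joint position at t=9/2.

  seg 0: a=2 b=698/165 c=0 d=-203/165
  seg 1: a=5 b=89/165 c=-203/55 d=41/45
  seg 2: a=-2 b=494/165 c=248/55 d=-248/165
S(9/2) = 24/55

Δ: Δ0=3, Δ1=-7/3, Δ2=6
row 1: diag=8, rhs=-32; c'=3/8, d'=-4
row 2: denom=8−3·3/8=55/8; d'=(50−3·-4)/(55/8)=496/55
back: M2=496/55
back: M1=-4−3/8·496/55=-406/55
M: M0=0, M1=-406/55, M2=496/55, M3=0
seg 0: a=2, c=M0/2=0, d=(M1−M0)/(6·1)=-203/165, b=Δ0−h0·(2M0+M1)/6=698/165
seg 1: a=5, c=M1/2=-203/55, d=(M2−M1)/(6·3)=41/45, b=Δ1−h1·(2M1+M2)/6=89/165
seg 2: a=-2, c=M2/2=248/55, d=(M3−M2)/(6·1)=-248/165, b=Δ2−h2·(2M2+M3)/6=494/165
t_q=9/2 → seg 2, τ=1/2; S=-2+494/165·τ+248/55·τ²+-248/165·τ³=24/55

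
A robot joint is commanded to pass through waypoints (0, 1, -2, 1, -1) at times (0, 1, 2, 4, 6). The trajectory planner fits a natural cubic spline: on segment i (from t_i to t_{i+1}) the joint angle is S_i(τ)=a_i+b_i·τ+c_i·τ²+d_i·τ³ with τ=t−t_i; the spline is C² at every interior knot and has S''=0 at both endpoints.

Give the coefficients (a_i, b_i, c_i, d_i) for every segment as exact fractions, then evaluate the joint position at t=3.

  seg 0: a=0 b=55/24 c=0 d=-31/24
  seg 1: a=1 b=-19/12 c=-31/8 d=59/24
  seg 2: a=-2 b=-47/24 c=7/2 d=-85/96
  seg 3: a=1 b=17/12 c=-29/16 d=29/96
S(3) = -43/32

Δ: Δ0=1, Δ1=-3, Δ2=3/2, Δ3=-1
row 1: diag=4, rhs=-24; c'=1/4, d'=-6
row 2: denom=6−1·1/4=23/4; d'=(27−1·-6)/(23/4)=132/23
row 3: denom=8−2·8/23=168/23; d'=(-15−2·132/23)/(168/23)=-29/8
back: M3=-29/8
back: M2=132/23−8/23·-29/8=7
back: M1=-6−1/4·7=-31/4
M: M0=0, M1=-31/4, M2=7, M3=-29/8, M4=0
seg 0: a=0, c=M0/2=0, d=(M1−M0)/(6·1)=-31/24, b=Δ0−h0·(2M0+M1)/6=55/24
seg 1: a=1, c=M1/2=-31/8, d=(M2−M1)/(6·1)=59/24, b=Δ1−h1·(2M1+M2)/6=-19/12
seg 2: a=-2, c=M2/2=7/2, d=(M3−M2)/(6·2)=-85/96, b=Δ2−h2·(2M2+M3)/6=-47/24
seg 3: a=1, c=M3/2=-29/16, d=(M4−M3)/(6·2)=29/96, b=Δ3−h3·(2M3+M4)/6=17/12
t_q=3 → seg 2, τ=1; S=-2+-47/24·τ+7/2·τ²+-85/96·τ³=-43/32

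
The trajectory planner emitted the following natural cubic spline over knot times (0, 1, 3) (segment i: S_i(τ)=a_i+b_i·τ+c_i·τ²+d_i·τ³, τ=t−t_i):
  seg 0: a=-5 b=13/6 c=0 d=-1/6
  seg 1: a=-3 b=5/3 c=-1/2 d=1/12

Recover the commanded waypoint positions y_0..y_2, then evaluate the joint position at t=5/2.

y_0=-5 y_1=-3 y_2=-1
S(5/2) = -43/32

y_0 = S_0(0) = a_0 = -5
y_1 = S_1(0) = a_1 = -3
y_2 = S_1(2) = -1
t_q=5/2 is in segment 1 (τ=3/2); S_1(τ)=-43/32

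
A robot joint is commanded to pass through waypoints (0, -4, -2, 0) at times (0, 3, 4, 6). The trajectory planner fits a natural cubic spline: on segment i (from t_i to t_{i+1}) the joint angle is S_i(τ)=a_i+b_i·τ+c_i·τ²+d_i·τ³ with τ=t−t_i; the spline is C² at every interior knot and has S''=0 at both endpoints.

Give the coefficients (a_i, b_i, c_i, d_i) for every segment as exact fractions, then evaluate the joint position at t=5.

  seg 0: a=0 b=-377/141 c=0 d=7/47
  seg 1: a=-4 b=190/141 c=63/47 d=-97/141
  seg 2: a=-2 b=277/141 c=-34/47 d=17/141
S(5) = -30/47

Δ: Δ0=-4/3, Δ1=2, Δ2=1
row 1: diag=8, rhs=20; c'=1/8, d'=5/2
row 2: denom=6−1·1/8=47/8; d'=(-6−1·5/2)/(47/8)=-68/47
back: M2=-68/47
back: M1=5/2−1/8·-68/47=126/47
M: M0=0, M1=126/47, M2=-68/47, M3=0
seg 0: a=0, c=M0/2=0, d=(M1−M0)/(6·3)=7/47, b=Δ0−h0·(2M0+M1)/6=-377/141
seg 1: a=-4, c=M1/2=63/47, d=(M2−M1)/(6·1)=-97/141, b=Δ1−h1·(2M1+M2)/6=190/141
seg 2: a=-2, c=M2/2=-34/47, d=(M3−M2)/(6·2)=17/141, b=Δ2−h2·(2M2+M3)/6=277/141
t_q=5 → seg 2, τ=1; S=-2+277/141·τ+-34/47·τ²+17/141·τ³=-30/47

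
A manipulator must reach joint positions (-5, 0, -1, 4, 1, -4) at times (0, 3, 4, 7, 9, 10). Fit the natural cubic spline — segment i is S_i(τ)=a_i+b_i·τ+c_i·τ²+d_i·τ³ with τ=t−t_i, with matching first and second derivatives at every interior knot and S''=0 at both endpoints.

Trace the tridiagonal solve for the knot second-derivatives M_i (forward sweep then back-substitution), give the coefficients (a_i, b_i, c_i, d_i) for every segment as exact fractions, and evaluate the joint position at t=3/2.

Δ: Δ0=5/3, Δ1=-1, Δ2=5/3, Δ3=-3/2, Δ4=-5
row 1: diag=8, rhs=-16; c'=1/8, d'=-2
row 2: denom=8−1·1/8=63/8; d'=(16−1·-2)/(63/8)=16/7
row 3: denom=10−3·8/21=62/7; d'=(-19−3·16/7)/(62/7)=-181/62
row 4: denom=6−2·7/31=172/31; d'=(-21−2·-181/62)/(172/31)=-235/86
back: M4=-235/86
back: M3=-181/62−7/31·-235/86=-99/43
back: M2=16/7−8/21·-99/43=136/43
back: M1=-2−1/8·136/43=-103/43
M: M0=0, M1=-103/43, M2=136/43, M3=-99/43, M4=-235/86, M5=0
seg 0: a=-5, c=M0/2=0, d=(M1−M0)/(6·3)=-103/774, b=Δ0−h0·(2M0+M1)/6=739/258
seg 1: a=0, c=M1/2=-103/86, d=(M2−M1)/(6·1)=239/258, b=Δ1−h1·(2M1+M2)/6=-94/129
seg 2: a=-1, c=M2/2=68/43, d=(M3−M2)/(6·3)=-235/774, b=Δ2−h2·(2M2+M3)/6=-89/258
seg 3: a=4, c=M3/2=-99/86, d=(M4−M3)/(6·2)=-37/1032, b=Δ3−h3·(2M3+M4)/6=122/129
seg 4: a=1, c=M4/2=-235/172, d=(M5−M4)/(6·1)=235/516, b=Δ4−h4·(2M4+M5)/6=-1055/258
t_q=3/2 → seg 0, τ=3/2; S=-5+739/258·τ+0·τ²+-103/774·τ³=-793/688

  seg 0: a=-5 b=739/258 c=0 d=-103/774
  seg 1: a=0 b=-94/129 c=-103/86 d=239/258
  seg 2: a=-1 b=-89/258 c=68/43 d=-235/774
  seg 3: a=4 b=122/129 c=-99/86 d=-37/1032
  seg 4: a=1 b=-1055/258 c=-235/172 d=235/516
S(3/2) = -793/688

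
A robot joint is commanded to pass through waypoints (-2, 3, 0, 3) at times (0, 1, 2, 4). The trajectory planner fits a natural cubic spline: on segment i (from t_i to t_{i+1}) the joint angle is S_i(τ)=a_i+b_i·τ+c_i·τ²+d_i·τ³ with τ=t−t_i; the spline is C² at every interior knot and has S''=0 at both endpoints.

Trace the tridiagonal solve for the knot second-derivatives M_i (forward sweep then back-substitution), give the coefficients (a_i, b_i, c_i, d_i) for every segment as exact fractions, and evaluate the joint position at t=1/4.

Δ: Δ0=5, Δ1=-3, Δ2=3/2
row 1: diag=4, rhs=-48; c'=1/4, d'=-12
row 2: denom=6−1·1/4=23/4; d'=(27−1·-12)/(23/4)=156/23
back: M2=156/23
back: M1=-12−1/4·156/23=-315/23
M: M0=0, M1=-315/23, M2=156/23, M3=0
seg 0: a=-2, c=M0/2=0, d=(M1−M0)/(6·1)=-105/46, b=Δ0−h0·(2M0+M1)/6=335/46
seg 1: a=3, c=M1/2=-315/46, d=(M2−M1)/(6·1)=157/46, b=Δ1−h1·(2M1+M2)/6=10/23
seg 2: a=0, c=M2/2=78/23, d=(M3−M2)/(6·2)=-13/23, b=Δ2−h2·(2M2+M3)/6=-139/46
t_q=1/4 → seg 0, τ=1/4; S=-2+335/46·τ+0·τ²+-105/46·τ³=-633/2944

  seg 0: a=-2 b=335/46 c=0 d=-105/46
  seg 1: a=3 b=10/23 c=-315/46 d=157/46
  seg 2: a=0 b=-139/46 c=78/23 d=-13/23
S(1/4) = -633/2944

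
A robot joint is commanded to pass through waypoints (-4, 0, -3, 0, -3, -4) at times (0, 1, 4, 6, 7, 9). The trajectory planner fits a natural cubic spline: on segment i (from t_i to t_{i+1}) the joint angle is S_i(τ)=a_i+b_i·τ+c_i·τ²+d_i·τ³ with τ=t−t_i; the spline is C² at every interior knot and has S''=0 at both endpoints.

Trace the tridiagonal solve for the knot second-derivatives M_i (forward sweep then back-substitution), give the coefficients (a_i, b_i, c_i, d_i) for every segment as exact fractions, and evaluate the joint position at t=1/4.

Δ: Δ0=4, Δ1=-1, Δ2=3/2, Δ3=-3, Δ4=-1/2
row 1: diag=8, rhs=-30; c'=3/8, d'=-15/4
row 2: denom=10−3·3/8=71/8; d'=(15−3·-15/4)/(71/8)=210/71
row 3: denom=6−2·16/71=394/71; d'=(-27−2·210/71)/(394/71)=-2337/394
row 4: denom=6−1·71/394=2293/394; d'=(15−1·-2337/394)/(2293/394)=8247/2293
back: M4=8247/2293
back: M3=-2337/394−71/394·8247/2293=-15087/2293
back: M2=210/71−16/71·-15087/2293=10182/2293
back: M1=-15/4−3/8·10182/2293=-12417/2293
M: M0=0, M1=-12417/2293, M2=10182/2293, M3=-15087/2293, M4=8247/2293, M5=0
seg 0: a=-4, c=M0/2=0, d=(M1−M0)/(6·1)=-4139/4586, b=Δ0−h0·(2M0+M1)/6=22483/4586
seg 1: a=0, c=M1/2=-12417/4586, d=(M2−M1)/(6·3)=2511/4586, b=Δ1−h1·(2M1+M2)/6=5033/2293
seg 2: a=-3, c=M2/2=5091/2293, d=(M3−M2)/(6·2)=-8423/9172, b=Δ2−h2·(2M2+M3)/6=3361/4586
seg 3: a=0, c=M3/2=-15087/4586, d=(M4−M3)/(6·1)=3889/2293, b=Δ3−h3·(2M3+M4)/6=-6449/4586
seg 4: a=-3, c=M4/2=8247/4586, d=(M5−M4)/(6·2)=-2749/9172, b=Δ4−h4·(2M4+M5)/6=-13289/4586
t_q=1/4 → seg 0, τ=1/4; S=-4+22483/4586·τ+0·τ²+-4139/4586·τ³=-818427/293504

  seg 0: a=-4 b=22483/4586 c=0 d=-4139/4586
  seg 1: a=0 b=5033/2293 c=-12417/4586 d=2511/4586
  seg 2: a=-3 b=3361/4586 c=5091/2293 d=-8423/9172
  seg 3: a=0 b=-6449/4586 c=-15087/4586 d=3889/2293
  seg 4: a=-3 b=-13289/4586 c=8247/4586 d=-2749/9172
S(1/4) = -818427/293504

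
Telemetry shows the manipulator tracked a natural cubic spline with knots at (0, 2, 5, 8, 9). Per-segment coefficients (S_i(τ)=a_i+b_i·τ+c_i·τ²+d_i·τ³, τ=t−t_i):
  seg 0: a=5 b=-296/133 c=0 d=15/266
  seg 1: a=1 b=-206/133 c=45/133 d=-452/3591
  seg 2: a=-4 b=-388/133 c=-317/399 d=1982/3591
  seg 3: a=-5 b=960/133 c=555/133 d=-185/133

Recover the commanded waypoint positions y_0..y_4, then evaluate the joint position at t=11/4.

y_0 = S_0(0) = a_0 = 5
y_1 = S_1(0) = a_1 = 1
y_2 = S_2(0) = a_2 = -4
y_3 = S_3(0) = a_3 = -5
y_4 = S_3(1) = 5
t_q=11/4 is in segment 1 (τ=3/4); S_1(τ)=-13/532

y_0=5 y_1=1 y_2=-4 y_3=-5 y_4=5
S(11/4) = -13/532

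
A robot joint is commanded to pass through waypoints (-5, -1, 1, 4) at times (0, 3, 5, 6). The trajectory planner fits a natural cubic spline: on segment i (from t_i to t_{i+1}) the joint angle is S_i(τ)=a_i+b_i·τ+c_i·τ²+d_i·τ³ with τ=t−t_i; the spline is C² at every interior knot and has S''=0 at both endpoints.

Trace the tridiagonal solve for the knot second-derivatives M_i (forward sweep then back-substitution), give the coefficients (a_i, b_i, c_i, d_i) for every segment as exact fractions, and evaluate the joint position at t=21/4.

Δ: Δ0=4/3, Δ1=1, Δ2=3
row 1: diag=10, rhs=-2; c'=1/5, d'=-1/5
row 2: denom=6−2·1/5=28/5; d'=(12−2·-1/5)/(28/5)=31/14
back: M2=31/14
back: M1=-1/5−1/5·31/14=-9/14
M: M0=0, M1=-9/14, M2=31/14, M3=0
seg 0: a=-5, c=M0/2=0, d=(M1−M0)/(6·3)=-1/28, b=Δ0−h0·(2M0+M1)/6=139/84
seg 1: a=-1, c=M1/2=-9/28, d=(M2−M1)/(6·2)=5/21, b=Δ1−h1·(2M1+M2)/6=29/42
seg 2: a=1, c=M2/2=31/28, d=(M3−M2)/(6·1)=-31/84, b=Δ2−h2·(2M2+M3)/6=95/42
t_q=21/4 → seg 2, τ=1/4; S=1+95/42·τ+31/28·τ²+-31/84·τ³=417/256

  seg 0: a=-5 b=139/84 c=0 d=-1/28
  seg 1: a=-1 b=29/42 c=-9/28 d=5/21
  seg 2: a=1 b=95/42 c=31/28 d=-31/84
S(21/4) = 417/256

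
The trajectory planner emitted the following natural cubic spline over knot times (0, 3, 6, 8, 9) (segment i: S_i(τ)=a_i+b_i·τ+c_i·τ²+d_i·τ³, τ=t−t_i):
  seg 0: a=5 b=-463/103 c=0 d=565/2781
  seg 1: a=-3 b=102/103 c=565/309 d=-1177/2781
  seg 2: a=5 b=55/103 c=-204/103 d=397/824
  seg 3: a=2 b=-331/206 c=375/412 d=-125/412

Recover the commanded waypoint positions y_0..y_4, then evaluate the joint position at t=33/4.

y_0=5 y_1=-3 y_2=5 y_3=2 y_4=1
S(33/4) = 43519/26368

y_0 = S_0(0) = a_0 = 5
y_1 = S_1(0) = a_1 = -3
y_2 = S_2(0) = a_2 = 5
y_3 = S_3(0) = a_3 = 2
y_4 = S_3(1) = 1
t_q=33/4 is in segment 3 (τ=1/4); S_3(τ)=43519/26368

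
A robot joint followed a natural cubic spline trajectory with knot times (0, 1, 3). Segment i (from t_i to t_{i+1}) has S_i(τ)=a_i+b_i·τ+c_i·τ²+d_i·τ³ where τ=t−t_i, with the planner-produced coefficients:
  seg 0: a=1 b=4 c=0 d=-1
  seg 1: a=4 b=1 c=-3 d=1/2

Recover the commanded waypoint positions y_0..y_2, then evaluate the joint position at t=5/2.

y_0 = S_0(0) = a_0 = 1
y_1 = S_1(0) = a_1 = 4
y_2 = S_1(2) = -2
t_q=5/2 is in segment 1 (τ=3/2); S_1(τ)=7/16

y_0=1 y_1=4 y_2=-2
S(5/2) = 7/16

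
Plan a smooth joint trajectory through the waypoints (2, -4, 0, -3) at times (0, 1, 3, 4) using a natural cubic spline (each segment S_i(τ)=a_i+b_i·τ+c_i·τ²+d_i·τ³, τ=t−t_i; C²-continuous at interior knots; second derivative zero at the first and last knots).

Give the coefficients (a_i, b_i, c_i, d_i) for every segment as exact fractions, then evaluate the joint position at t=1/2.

  seg 0: a=2 b=-125/16 c=0 d=29/16
  seg 1: a=-4 b=-19/8 c=87/16 d=-13/8
  seg 2: a=0 b=-1/8 c=-69/16 d=23/16
S(1/2) = -215/128

Δ: Δ0=-6, Δ1=2, Δ2=-3
row 1: diag=6, rhs=48; c'=1/3, d'=8
row 2: denom=6−2·1/3=16/3; d'=(-30−2·8)/(16/3)=-69/8
back: M2=-69/8
back: M1=8−1/3·-69/8=87/8
M: M0=0, M1=87/8, M2=-69/8, M3=0
seg 0: a=2, c=M0/2=0, d=(M1−M0)/(6·1)=29/16, b=Δ0−h0·(2M0+M1)/6=-125/16
seg 1: a=-4, c=M1/2=87/16, d=(M2−M1)/(6·2)=-13/8, b=Δ1−h1·(2M1+M2)/6=-19/8
seg 2: a=0, c=M2/2=-69/16, d=(M3−M2)/(6·1)=23/16, b=Δ2−h2·(2M2+M3)/6=-1/8
t_q=1/2 → seg 0, τ=1/2; S=2+-125/16·τ+0·τ²+29/16·τ³=-215/128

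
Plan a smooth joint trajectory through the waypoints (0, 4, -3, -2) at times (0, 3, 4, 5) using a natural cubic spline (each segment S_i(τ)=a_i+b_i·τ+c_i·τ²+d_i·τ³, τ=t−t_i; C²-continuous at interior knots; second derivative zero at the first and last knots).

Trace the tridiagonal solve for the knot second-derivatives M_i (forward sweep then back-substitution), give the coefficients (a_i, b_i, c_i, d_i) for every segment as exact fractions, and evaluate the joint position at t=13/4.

Δ: Δ0=4/3, Δ1=-7, Δ2=1
row 1: diag=8, rhs=-50; c'=1/8, d'=-25/4
row 2: denom=4−1·1/8=31/8; d'=(48−1·-25/4)/(31/8)=14
back: M2=14
back: M1=-25/4−1/8·14=-8
M: M0=0, M1=-8, M2=14, M3=0
seg 0: a=0, c=M0/2=0, d=(M1−M0)/(6·3)=-4/9, b=Δ0−h0·(2M0+M1)/6=16/3
seg 1: a=4, c=M1/2=-4, d=(M2−M1)/(6·1)=11/3, b=Δ1−h1·(2M1+M2)/6=-20/3
seg 2: a=-3, c=M2/2=7, d=(M3−M2)/(6·1)=-7/3, b=Δ2−h2·(2M2+M3)/6=-11/3
t_q=13/4 → seg 1, τ=1/4; S=4+-20/3·τ+-4·τ²+11/3·τ³=137/64

  seg 0: a=0 b=16/3 c=0 d=-4/9
  seg 1: a=4 b=-20/3 c=-4 d=11/3
  seg 2: a=-3 b=-11/3 c=7 d=-7/3
S(13/4) = 137/64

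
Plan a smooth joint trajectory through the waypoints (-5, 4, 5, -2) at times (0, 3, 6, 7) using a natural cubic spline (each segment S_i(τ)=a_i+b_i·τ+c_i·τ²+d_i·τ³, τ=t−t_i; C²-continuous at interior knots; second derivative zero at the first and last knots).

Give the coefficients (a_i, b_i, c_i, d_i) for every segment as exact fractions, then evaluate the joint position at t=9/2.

Δ: Δ0=3, Δ1=1/3, Δ2=-7
row 1: diag=12, rhs=-16; c'=1/4, d'=-4/3
row 2: denom=8−3·1/4=29/4; d'=(-44−3·-4/3)/(29/4)=-160/29
back: M2=-160/29
back: M1=-4/3−1/4·-160/29=4/87
M: M0=0, M1=4/87, M2=-160/29, M3=0
seg 0: a=-5, c=M0/2=0, d=(M1−M0)/(6·3)=2/783, b=Δ0−h0·(2M0+M1)/6=259/87
seg 1: a=4, c=M1/2=2/87, d=(M2−M1)/(6·3)=-242/783, b=Δ1−h1·(2M1+M2)/6=265/87
seg 2: a=5, c=M2/2=-80/29, d=(M3−M2)/(6·1)=80/87, b=Δ2−h2·(2M2+M3)/6=-449/87
t_q=9/2 → seg 1, τ=3/2; S=4+265/87·τ+2/87·τ²+-242/783·τ³=879/116

  seg 0: a=-5 b=259/87 c=0 d=2/783
  seg 1: a=4 b=265/87 c=2/87 d=-242/783
  seg 2: a=5 b=-449/87 c=-80/29 d=80/87
S(9/2) = 879/116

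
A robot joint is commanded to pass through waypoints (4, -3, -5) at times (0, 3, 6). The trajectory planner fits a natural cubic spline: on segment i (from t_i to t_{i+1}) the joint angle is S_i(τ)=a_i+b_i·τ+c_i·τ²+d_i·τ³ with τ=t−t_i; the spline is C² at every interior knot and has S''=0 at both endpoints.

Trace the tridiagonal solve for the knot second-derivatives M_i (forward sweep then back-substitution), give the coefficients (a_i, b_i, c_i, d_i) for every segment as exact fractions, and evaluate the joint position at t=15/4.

Δ: Δ0=-7/3, Δ1=-2/3
row 1: diag=12, rhs=10; c'=1/4, d'=5/6
back: M1=5/6
M: M0=0, M1=5/6, M2=0
seg 0: a=4, c=M0/2=0, d=(M1−M0)/(6·3)=5/108, b=Δ0−h0·(2M0+M1)/6=-11/4
seg 1: a=-3, c=M1/2=5/12, d=(M2−M1)/(6·3)=-5/108, b=Δ1−h1·(2M1+M2)/6=-3/2
t_q=15/4 → seg 1, τ=3/4; S=-3+-3/2·τ+5/12·τ²+-5/108·τ³=-1001/256

  seg 0: a=4 b=-11/4 c=0 d=5/108
  seg 1: a=-3 b=-3/2 c=5/12 d=-5/108
S(15/4) = -1001/256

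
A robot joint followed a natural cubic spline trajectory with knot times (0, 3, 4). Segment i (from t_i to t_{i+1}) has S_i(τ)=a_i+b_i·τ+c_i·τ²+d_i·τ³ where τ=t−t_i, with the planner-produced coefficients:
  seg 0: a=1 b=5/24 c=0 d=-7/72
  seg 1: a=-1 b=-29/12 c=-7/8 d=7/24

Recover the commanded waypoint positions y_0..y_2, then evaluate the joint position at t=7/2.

y_0=1 y_1=-1 y_2=-4
S(7/2) = -153/64

y_0 = S_0(0) = a_0 = 1
y_1 = S_1(0) = a_1 = -1
y_2 = S_1(1) = -4
t_q=7/2 is in segment 1 (τ=1/2); S_1(τ)=-153/64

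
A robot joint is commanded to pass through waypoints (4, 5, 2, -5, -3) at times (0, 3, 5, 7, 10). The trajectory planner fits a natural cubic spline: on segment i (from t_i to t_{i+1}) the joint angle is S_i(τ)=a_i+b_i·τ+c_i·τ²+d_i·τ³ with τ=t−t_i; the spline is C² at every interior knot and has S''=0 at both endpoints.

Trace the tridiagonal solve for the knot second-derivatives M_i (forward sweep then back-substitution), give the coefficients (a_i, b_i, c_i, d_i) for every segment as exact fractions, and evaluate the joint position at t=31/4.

Δ: Δ0=1/3, Δ1=-3/2, Δ2=-7/2, Δ3=2/3
row 1: diag=10, rhs=-11; c'=1/5, d'=-11/10
row 2: denom=8−2·1/5=38/5; d'=(-12−2·-11/10)/(38/5)=-49/38
row 3: denom=10−2·5/19=180/19; d'=(25−2·-49/38)/(180/19)=131/45
back: M3=131/45
back: M2=-49/38−5/19·131/45=-37/18
back: M1=-11/10−1/5·-37/18=-31/45
M: M0=0, M1=-31/45, M2=-37/18, M3=131/45, M4=0
seg 0: a=4, c=M0/2=0, d=(M1−M0)/(6·3)=-31/810, b=Δ0−h0·(2M0+M1)/6=61/90
seg 1: a=5, c=M1/2=-31/90, d=(M2−M1)/(6·2)=-41/360, b=Δ1−h1·(2M1+M2)/6=-16/45
seg 2: a=2, c=M2/2=-37/36, d=(M3−M2)/(6·2)=149/360, b=Δ2−h2·(2M2+M3)/6=-31/10
seg 3: a=-5, c=M3/2=131/90, d=(M4−M3)/(6·3)=-131/810, b=Δ3−h3·(2M3+M4)/6=-101/45
t_q=31/4 → seg 3, τ=3/4; S=-5+-101/45·τ+131/90·τ²+-131/810·τ³=-3797/640

  seg 0: a=4 b=61/90 c=0 d=-31/810
  seg 1: a=5 b=-16/45 c=-31/90 d=-41/360
  seg 2: a=2 b=-31/10 c=-37/36 d=149/360
  seg 3: a=-5 b=-101/45 c=131/90 d=-131/810
S(31/4) = -3797/640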